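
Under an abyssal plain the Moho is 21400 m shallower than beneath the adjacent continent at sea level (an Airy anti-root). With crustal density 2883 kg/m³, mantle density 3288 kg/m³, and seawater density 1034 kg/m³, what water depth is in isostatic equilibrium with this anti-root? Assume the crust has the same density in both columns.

4690 m

Replacing a thickness d of crust by seawater at the top must be balanced by replacing crust with mantle at the base: d (ρ_c − ρ_w) = a (ρ_m − ρ_c).
d = a (ρ_m − ρ_c)/(ρ_c − ρ_w) = 21400 m × 405/1849 = 4690 m.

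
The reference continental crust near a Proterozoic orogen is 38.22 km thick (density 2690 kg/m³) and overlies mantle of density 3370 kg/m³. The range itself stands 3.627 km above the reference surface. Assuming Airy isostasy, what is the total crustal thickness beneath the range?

56.2 km

Root depth r = h ρ_c / (ρ_m − ρ_c) = 3.627 km × 2690 / 680 = 14.35 km.
Total thickness = T + h + r = 38.22 km + 3.627 km + 14.35 km = 56.2 km.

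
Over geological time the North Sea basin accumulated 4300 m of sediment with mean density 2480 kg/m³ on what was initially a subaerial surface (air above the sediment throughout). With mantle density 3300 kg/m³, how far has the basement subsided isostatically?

3230 m

Subaerial load: s = t ρ_sed / ρ_m = 4300 m × 2480/3300 = 3230 m.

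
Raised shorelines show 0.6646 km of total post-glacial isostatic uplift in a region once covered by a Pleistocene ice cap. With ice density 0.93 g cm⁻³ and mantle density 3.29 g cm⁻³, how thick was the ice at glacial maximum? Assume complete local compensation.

u = t ρ_ice/ρ_m → t = u ρ_m/ρ_ice = 0.6646 km × 3.29/0.93 = 2.35 km.

2.35 km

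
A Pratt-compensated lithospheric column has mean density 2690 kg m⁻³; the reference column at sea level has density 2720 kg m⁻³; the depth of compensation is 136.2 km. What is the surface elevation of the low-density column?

1.52 km

ρ_ref D = ρ (D + h) → h = D (ρ_ref − ρ)/ρ.
h = 136.2 km × (2720 − 2690)/2690 = 1.52 km.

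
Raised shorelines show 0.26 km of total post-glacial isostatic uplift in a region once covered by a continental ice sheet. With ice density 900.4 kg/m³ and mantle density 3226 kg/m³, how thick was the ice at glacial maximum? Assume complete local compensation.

u = t ρ_ice/ρ_m → t = u ρ_m/ρ_ice = 0.26 km × 3226/900.4 = 0.932 km.

0.932 km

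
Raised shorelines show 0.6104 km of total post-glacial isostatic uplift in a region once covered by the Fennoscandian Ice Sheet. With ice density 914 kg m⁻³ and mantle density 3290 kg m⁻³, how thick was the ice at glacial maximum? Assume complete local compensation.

2.2 km

u = t ρ_ice/ρ_m → t = u ρ_m/ρ_ice = 0.6104 km × 3290/914 = 2.2 km.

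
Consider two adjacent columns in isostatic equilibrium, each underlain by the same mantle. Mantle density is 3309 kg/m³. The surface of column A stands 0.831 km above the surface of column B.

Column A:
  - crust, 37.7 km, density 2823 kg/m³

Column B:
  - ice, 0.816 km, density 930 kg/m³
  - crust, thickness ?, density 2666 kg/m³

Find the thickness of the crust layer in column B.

Take the compensation level at the base of the deeper column (depth z_c below the surface of column A) and equate Σ ρ_i t_i down to z_c; mantle fills any gap and the z_c terms cancel.
Column A: 37.7×2823 + (z_c − 37.7)×3309
Column B: 0.831×0 + 0.816×930 + x×2666 + (z_c − 0.831 − 0.816 − x)×3309
The z_c×3309 term appears on both sides and cancels. Collect the known terms of each column as K = Σ(ρt)_known − 3309 × (depth of known layers): K_A = 106427.1 − 3309×37.7 = −18322.2; K_B = 758.88 − 3309×(0.831 + 0.816) = −4691.043.
Balance: K_A = K_B − x×(3309 − 2666), so x = (K_B − K_A)/(3309 − 2666) = 13631.2/643 = 21.2 km.

21.2 km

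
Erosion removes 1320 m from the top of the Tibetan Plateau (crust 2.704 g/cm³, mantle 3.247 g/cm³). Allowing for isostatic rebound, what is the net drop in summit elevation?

221 m

Rebound u = e ρ_c/ρ_m = 1320 m × 2.704/3.247 = 1099 m.
Net surface drop = e − u = 1320 m − 1099 m = e (ρ_m − ρ_c)/ρ_m = 221 m.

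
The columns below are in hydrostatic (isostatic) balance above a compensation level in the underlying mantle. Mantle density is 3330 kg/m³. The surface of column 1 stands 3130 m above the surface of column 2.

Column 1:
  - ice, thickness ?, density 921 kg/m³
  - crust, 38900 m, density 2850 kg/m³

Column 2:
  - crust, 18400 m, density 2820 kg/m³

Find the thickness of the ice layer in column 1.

471 m

Take the compensation level at the base of the deeper column (depth z_c below the surface of column 1) and equate Σ ρ_i t_i down to z_c; mantle fills any gap and the z_c terms cancel.
Column 1: x×921 + 38900×2850 + (z_c − 38900 − x)×3330
Column 2: 3130×0 + 18400×2820 + (z_c − 3130 − 18400)×3330
The z_c×3330 term appears on both sides and cancels. Collect the known terms of each column as K = Σ(ρt)_known − 3330 × (depth of known layers): K_1 = 110865000 − 3330×38900 = −18672000; K_2 = 51888000 − 3330×(3130 + 18400) = −19806900.
Balance: K_1 − x×(3330 − 921) = K_2, so x = (K_1 − K_2)/(3330 − 921) = 1134900/2409 = 471 m.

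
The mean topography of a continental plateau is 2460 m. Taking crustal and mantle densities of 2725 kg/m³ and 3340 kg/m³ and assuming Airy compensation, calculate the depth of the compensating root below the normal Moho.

10900 m

Isostatic balance requires: the weight of the topography is balanced by the buoyancy of the root, ρ_c h = (ρ_m − ρ_c) r.
r = h · ρ_c / (ρ_m − ρ_c) = 2460 m × 2725 / (3340 − 2725) = 10900 m.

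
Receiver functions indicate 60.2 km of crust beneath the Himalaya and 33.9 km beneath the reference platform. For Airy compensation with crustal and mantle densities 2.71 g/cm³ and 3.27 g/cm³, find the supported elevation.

Excess crust Δ = 60.2 km − 33.9 km = 26.3 km, split between elevation h and root r with h + r = Δ.
Airy balance ρ_c h = (ρ_m − ρ_c) r gives r = h ρ_c/(ρ_m − ρ_c), so h (1 + ρ_c/(ρ_m − ρ_c)) = Δ, i.e. h = Δ (ρ_m − ρ_c)/ρ_m.
h = 26.3 km × 0.56/3.27 = 4.5 km.

4.5 km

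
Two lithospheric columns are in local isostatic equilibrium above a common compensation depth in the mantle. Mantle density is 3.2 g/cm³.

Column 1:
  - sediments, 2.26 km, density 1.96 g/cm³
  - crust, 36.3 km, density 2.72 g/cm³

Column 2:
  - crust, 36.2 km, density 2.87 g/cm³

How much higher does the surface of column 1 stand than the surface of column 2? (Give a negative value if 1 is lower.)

For any compensation level in the mantle, the mantle terms cancel and isostasy reduces to e = (Σt_1 − Σt_2) − (Σ(ρt)_1 − Σ(ρt)_2) / ρ_m.
Σt_1 = 38.56 km; Σt_2 = 36.2 km; Σ(ρt)_1 = 103.1656; Σ(ρt)_2 = 103.894 (in km·g/cm³).
e = (38.56 − 36.2) − (103.1656 − 103.894) / 3.2 = 2.59 km.

2.59 km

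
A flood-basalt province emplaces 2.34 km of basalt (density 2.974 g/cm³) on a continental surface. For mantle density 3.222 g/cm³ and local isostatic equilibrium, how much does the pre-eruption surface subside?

Subaerial loading: s = t ρ_load / ρ_m.
s = 2.34 km × 2.974/3.222 = 2.16 km.

2.16 km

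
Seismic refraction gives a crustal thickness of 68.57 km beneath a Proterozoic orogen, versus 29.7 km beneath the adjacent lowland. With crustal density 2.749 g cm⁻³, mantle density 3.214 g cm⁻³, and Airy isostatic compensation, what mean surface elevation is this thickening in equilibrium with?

5.62 km

Excess crust Δ = 68.57 km − 29.7 km = 38.87 km, split between elevation h and root r with h + r = Δ.
Airy balance ρ_c h = (ρ_m − ρ_c) r gives r = h ρ_c/(ρ_m − ρ_c), so h (1 + ρ_c/(ρ_m − ρ_c)) = Δ, i.e. h = Δ (ρ_m − ρ_c)/ρ_m.
h = 38.87 km × 0.465/3.214 = 5.62 km.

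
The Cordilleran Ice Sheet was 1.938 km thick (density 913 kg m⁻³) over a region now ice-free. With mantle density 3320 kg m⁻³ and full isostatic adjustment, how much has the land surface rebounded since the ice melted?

Removing the load lets mantle flow back in; uplift u satisfies ρ_ice t = ρ_m u.
u = t ρ_ice/ρ_m = 1.938 km × 913/3320 = 0.533 km.

0.533 km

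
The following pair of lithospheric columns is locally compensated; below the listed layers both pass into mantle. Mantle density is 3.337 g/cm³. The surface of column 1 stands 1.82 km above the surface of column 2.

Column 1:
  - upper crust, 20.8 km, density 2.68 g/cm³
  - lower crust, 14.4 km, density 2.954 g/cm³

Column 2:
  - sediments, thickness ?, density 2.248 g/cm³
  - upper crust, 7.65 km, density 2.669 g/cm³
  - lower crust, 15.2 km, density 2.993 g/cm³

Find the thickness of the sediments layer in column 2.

Take the compensation level at the base of the deeper column (depth z_c below the surface of column 1) and equate Σ ρ_i t_i down to z_c; mantle fills any gap and the z_c terms cancel.
Column 1: 20.8×2.68 + 14.4×2.954 + (z_c − 35.2)×3.337
Column 2: 1.82×0 + x×2.248 + 7.65×2.669 + 15.2×2.993 + (z_c − 1.82 − 22.85 − x)×3.337
The z_c×3.337 term appears on both sides and cancels. Collect the known terms of each column as K = Σ(ρt)_known − 3.337 × (depth of known layers): K_1 = 98.2816 − 3.337×35.2 = −19.1808; K_2 = 65.91145 − 3.337×(1.82 + 22.85) = −16.41234.
Balance: K_1 = K_2 − x×(3.337 − 2.248), so x = (K_2 − K_1)/(3.337 − 2.248) = 2.76846/1.089 = 2.54 km.

2.54 km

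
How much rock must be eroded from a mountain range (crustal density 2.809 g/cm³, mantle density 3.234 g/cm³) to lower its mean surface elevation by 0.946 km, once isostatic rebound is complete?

7.2 km

Net drop Δ = e − u = e − e ρ_c/ρ_m = e (ρ_m − ρ_c)/ρ_m.
e = Δ ρ_m/(ρ_m − ρ_c) = 0.946 km × 3.234/0.425 = 7.2 km.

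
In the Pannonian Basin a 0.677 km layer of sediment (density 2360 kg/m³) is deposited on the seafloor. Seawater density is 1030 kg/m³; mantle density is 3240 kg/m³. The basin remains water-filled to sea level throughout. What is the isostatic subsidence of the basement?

Submarine loading: the sediment displaces seawater, and the subsidence is in turn flooded, so s (ρ_m − ρ_w) = t (ρ_sed − ρ_w).
s = 0.677 km × (2360 − 1030) / (3240 − 1030) = 0.407 km.

0.407 km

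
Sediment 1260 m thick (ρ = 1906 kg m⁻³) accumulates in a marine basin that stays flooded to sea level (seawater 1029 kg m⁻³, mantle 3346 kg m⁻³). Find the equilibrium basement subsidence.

Submarine loading: the sediment displaces seawater, and the subsidence is in turn flooded, so s (ρ_m − ρ_w) = t (ρ_sed − ρ_w).
s = 1260 m × (1906 − 1029) / (3346 − 1029) = 477 m.

477 m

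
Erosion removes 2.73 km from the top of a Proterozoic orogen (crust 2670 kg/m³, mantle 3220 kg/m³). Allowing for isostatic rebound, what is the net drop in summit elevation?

0.466 km

Rebound u = e ρ_c/ρ_m = 2.73 km × 2670/3220 = 2.264 km.
Net surface drop = e − u = 2.73 km − 2.264 km = e (ρ_m − ρ_c)/ρ_m = 0.466 km.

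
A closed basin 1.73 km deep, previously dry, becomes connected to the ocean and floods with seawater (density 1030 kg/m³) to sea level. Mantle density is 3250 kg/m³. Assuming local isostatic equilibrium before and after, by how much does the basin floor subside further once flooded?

After flooding the water column is d + s deep. Its weight must equal the weight of mantle displaced by the extra subsidence s: (d + s) ρ_w = s ρ_m.
s = d ρ_w / (ρ_m − ρ_w) = 1.73 km × 1030/(3250 − 1030) = 0.803 km.

0.803 km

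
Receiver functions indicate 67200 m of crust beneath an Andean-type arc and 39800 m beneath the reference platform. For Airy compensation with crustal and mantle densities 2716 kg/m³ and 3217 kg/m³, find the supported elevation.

4270 m

Excess crust Δ = 67200 m − 39800 m = 27400 m, split between elevation h and root r with h + r = Δ.
Airy balance ρ_c h = (ρ_m − ρ_c) r gives r = h ρ_c/(ρ_m − ρ_c), so h (1 + ρ_c/(ρ_m − ρ_c)) = Δ, i.e. h = Δ (ρ_m − ρ_c)/ρ_m.
h = 27400 m × 501/3217 = 4270 m.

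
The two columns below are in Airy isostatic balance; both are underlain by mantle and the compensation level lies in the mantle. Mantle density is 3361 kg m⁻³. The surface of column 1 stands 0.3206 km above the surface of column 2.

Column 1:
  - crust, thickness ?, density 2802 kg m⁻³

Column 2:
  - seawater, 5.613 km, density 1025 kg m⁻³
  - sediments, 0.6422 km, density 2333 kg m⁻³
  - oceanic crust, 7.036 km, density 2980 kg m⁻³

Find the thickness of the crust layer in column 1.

Take the compensation level at the base of the deeper column (depth z_c below the surface of column 1) and equate Σ ρ_i t_i down to z_c; mantle fills any gap and the z_c terms cancel.
Column 1: x×2802 + (z_c − 0 − x)×3361
Column 2: 0.3206×0 + 5.613×1025 + 0.6422×2333 + 7.036×2980 + (z_c − 0.3206 − 13.2912)×3361
The z_c×3361 term appears on both sides and cancels. Collect the known terms of each column as K = Σ(ρt)_known − 3361 × (depth of known layers): K_1 = 0 − 3361×0 = 0; K_2 = 28218.8576 − 3361×(0.3206 + 13.2912) = −17530.4022.
Balance: K_1 − x×(3361 − 2802) = K_2, so x = (K_1 − K_2)/(3361 − 2802) = 17530.4/559 = 31.4 km.

31.4 km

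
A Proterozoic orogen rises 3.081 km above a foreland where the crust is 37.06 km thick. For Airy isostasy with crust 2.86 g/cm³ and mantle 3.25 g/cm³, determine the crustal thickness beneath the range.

62.7 km

Root depth r = h ρ_c / (ρ_m − ρ_c) = 3.081 km × 2.86 / 0.39 = 22.59 km.
Total thickness = T + h + r = 37.06 km + 3.081 km + 22.59 km = 62.7 km.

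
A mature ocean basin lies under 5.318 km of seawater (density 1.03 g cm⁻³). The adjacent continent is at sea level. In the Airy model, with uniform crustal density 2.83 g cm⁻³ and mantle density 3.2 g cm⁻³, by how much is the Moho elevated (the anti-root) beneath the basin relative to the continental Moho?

Balancing pressure at the compensation depth: replacing crust with seawater at the top is compensated by replacing crust with mantle at the base: d (ρ_c − ρ_w) = a (ρ_m − ρ_c).
a = d (ρ_c − ρ_w)/(ρ_m − ρ_c) = 5.318 km × 1.8/0.37 = 25.9 km.

25.9 km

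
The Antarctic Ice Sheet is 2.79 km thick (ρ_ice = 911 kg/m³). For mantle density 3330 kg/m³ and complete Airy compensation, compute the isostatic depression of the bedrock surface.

By Archimedes' principle applied to the lithosphere: the ice load ρ_ice t is balanced by mantle displaced below, ρ_m s.
s = t ρ_ice / ρ_m = 2.79 km × 911/3330 = 0.763 km.

0.763 km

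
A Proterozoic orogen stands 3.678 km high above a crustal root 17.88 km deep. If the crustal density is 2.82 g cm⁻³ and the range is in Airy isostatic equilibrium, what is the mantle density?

Airy balance: ρ_c h = (ρ_m − ρ_c) r → ρ_m = ρ_c (1 + h/r).
ρ_m = 2.82 × (1 + 3.678 km/17.88 km) = 3.4 g cm⁻³.

3.4 g cm⁻³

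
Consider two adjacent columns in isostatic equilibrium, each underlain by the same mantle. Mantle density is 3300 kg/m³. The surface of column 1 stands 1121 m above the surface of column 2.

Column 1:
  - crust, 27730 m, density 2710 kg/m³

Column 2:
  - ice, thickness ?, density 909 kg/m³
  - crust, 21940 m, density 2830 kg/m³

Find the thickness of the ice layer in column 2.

Take the compensation level at the base of the deeper column (depth z_c below the surface of column 1) and equate Σ ρ_i t_i down to z_c; mantle fills any gap and the z_c terms cancel.
Column 1: 27730×2710 + (z_c − 27730)×3300
Column 2: 1121×0 + x×909 + 21940×2830 + (z_c − 1121 − 21940 − x)×3300
The z_c×3300 term appears on both sides and cancels. Collect the known terms of each column as K = Σ(ρt)_known − 3300 × (depth of known layers): K_1 = 75148300 − 3300×27730 = −16360700; K_2 = 62090200 − 3300×(1121 + 21940) = −14011100.
Balance: K_1 = K_2 − x×(3300 − 909), so x = (K_2 − K_1)/(3300 − 909) = 2349600/2391 = 983 m.

983 m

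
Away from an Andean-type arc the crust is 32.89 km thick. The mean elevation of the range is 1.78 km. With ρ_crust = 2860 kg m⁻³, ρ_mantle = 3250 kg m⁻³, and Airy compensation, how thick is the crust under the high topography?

47.7 km

Root depth r = h ρ_c / (ρ_m − ρ_c) = 1.78 km × 2860 / 390 = 13.05 km.
Total thickness = T + h + r = 32.89 km + 1.78 km + 13.05 km = 47.7 km.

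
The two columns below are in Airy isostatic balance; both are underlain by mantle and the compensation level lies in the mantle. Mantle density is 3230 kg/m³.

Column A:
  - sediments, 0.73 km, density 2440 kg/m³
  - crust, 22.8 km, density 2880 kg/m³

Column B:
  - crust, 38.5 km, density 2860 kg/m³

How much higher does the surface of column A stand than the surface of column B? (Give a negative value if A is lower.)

−1.76 km

For any compensation level in the mantle, the mantle terms cancel and isostasy reduces to e = (Σt_A − Σt_B) − (Σ(ρt)_A − Σ(ρt)_B) / ρ_m.
Σt_A = 23.53 km; Σt_B = 38.5 km; Σ(ρt)_A = 67445.2; Σ(ρt)_B = 110110 (in km·kg/m³).
e = (23.53 − 38.5) − (67445.2 − 110110) / 3230 = −1.76 km.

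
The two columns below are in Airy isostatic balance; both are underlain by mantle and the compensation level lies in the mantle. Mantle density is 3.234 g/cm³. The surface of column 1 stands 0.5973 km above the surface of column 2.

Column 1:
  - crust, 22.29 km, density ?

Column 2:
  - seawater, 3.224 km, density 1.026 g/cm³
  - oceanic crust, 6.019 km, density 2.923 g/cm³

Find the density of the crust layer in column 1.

Take the compensation level at the base of the deeper column (depth z_c below the surface of column 1) and equate Σ ρ_i t_i down to z_c; mantle fills any gap and the z_c terms cancel.
Column 1: 22.29×ρ + (z_c − 22.29)×3.234
Column 2: 0.5973×0 + 3.224×1.026 + 6.019×2.923 + (z_c − 0.5973 − 9.243)×3.234
The z_c×3.234 term appears on both sides and cancels. Collect the known terms of each column as K = Σ(ρt)_known − 3.234 × (depth of known layers): K_1 = 0 − 3.234×22.29 = −72.08586; K_2 = 20.901361 − 3.234×(0.5973 + 9.243) = −10.9221692.
Balance: K_1 + 22.29×ρ = K_2, so ρ = (K_2 − K_1)/22.29 = 61.1637/22.29 = 2.74 g/cm³.

2.74 g/cm³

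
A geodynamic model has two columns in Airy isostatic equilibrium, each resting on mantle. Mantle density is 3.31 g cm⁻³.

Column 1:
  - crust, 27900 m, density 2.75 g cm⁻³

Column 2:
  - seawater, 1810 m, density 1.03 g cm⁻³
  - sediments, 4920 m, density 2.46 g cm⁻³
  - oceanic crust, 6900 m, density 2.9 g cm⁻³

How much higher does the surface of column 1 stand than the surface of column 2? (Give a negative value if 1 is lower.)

For any compensation level in the mantle, the mantle terms cancel and isostasy reduces to e = (Σt_1 − Σt_2) − (Σ(ρt)_1 − Σ(ρt)_2) / ρ_m.
Σt_1 = 27900 m; Σt_2 = 13630 m; Σ(ρt)_1 = 76725; Σ(ρt)_2 = 33977.5 (in m·g cm⁻³).
e = (27900 − 13630) − (76725 − 33977.5) / 3.31 = 1360 m.

1360 m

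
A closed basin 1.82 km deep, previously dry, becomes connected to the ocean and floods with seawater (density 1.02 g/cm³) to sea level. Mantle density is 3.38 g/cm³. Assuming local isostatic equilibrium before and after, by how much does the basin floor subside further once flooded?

After flooding the water column is d + s deep. Its weight must equal the weight of mantle displaced by the extra subsidence s: (d + s) ρ_w = s ρ_m.
s = d ρ_w / (ρ_m − ρ_w) = 1.82 km × 1.02/(3.38 − 1.02) = 0.787 km.

0.787 km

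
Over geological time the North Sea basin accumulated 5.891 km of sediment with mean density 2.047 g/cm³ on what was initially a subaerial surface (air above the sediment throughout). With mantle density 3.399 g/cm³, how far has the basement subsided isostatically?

3.55 km

Subaerial load: s = t ρ_sed / ρ_m = 5.891 km × 2.047/3.399 = 3.55 km.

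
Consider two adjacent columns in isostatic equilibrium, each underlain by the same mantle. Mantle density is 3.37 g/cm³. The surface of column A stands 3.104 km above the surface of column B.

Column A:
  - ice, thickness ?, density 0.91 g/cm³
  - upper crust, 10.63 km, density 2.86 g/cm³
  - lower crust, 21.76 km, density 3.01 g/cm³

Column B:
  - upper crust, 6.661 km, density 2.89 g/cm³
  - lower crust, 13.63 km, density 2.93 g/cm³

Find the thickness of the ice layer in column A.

Take the compensation level at the base of the deeper column (depth z_c below the surface of column A) and equate Σ ρ_i t_i down to z_c; mantle fills any gap and the z_c terms cancel.
Column A: x×0.91 + 10.63×2.86 + 21.76×3.01 + (z_c − 32.39 − x)×3.37
Column B: 3.104×0 + 6.661×2.89 + 13.63×2.93 + (z_c − 3.104 − 20.291)×3.37
The z_c×3.37 term appears on both sides and cancels. Collect the known terms of each column as K = Σ(ρt)_known − 3.37 × (depth of known layers): K_A = 95.8994 − 3.37×32.39 = −13.2549; K_B = 59.18619 − 3.37×(3.104 + 20.291) = −19.65496.
Balance: K_A − x×(3.37 − 0.91) = K_B, so x = (K_A − K_B)/(3.37 − 0.91) = 6.40006/2.46 = 2.6 km.

2.6 km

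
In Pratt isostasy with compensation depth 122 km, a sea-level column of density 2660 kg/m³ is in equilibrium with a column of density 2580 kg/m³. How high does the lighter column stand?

3.78 km

ρ_ref D = ρ (D + h) → h = D (ρ_ref − ρ)/ρ.
h = 122 km × (2660 − 2580)/2580 = 3.78 km.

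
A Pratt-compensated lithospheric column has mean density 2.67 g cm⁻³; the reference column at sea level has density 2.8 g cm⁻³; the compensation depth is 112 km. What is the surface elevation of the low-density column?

5.45 km

ρ_ref D = ρ (D + h) → h = D (ρ_ref − ρ)/ρ.
h = 112 km × (2.8 − 2.67)/2.67 = 5.45 km.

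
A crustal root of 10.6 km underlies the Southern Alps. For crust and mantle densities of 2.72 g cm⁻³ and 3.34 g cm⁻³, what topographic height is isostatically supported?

2.42 km

Balancing pressure at the compensation depth: ρ_c h = (ρ_m − ρ_c) r.
h = r (ρ_m − ρ_c) / ρ_c = 10.6 km × (3.34 − 2.72) / 2.72 = 2.42 km.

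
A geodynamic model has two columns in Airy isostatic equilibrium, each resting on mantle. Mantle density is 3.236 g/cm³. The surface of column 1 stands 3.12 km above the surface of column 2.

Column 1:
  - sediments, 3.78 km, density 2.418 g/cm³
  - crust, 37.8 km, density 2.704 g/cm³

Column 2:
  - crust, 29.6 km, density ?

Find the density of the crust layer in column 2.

Take the compensation level at the base of the deeper column (depth z_c below the surface of column 1) and equate Σ ρ_i t_i down to z_c; mantle fills any gap and the z_c terms cancel.
Column 1: 3.78×2.418 + 37.8×2.704 + (z_c − 41.58)×3.236
Column 2: 3.12×0 + 29.6×ρ + (z_c − 3.12 − 29.6)×3.236
The z_c×3.236 term appears on both sides and cancels. Collect the known terms of each column as K = Σ(ρt)_known − 3.236 × (depth of known layers): K_1 = 111.35124 − 3.236×41.58 = −23.20164; K_2 = 0 − 3.236×(3.12 + 29.6) = −105.88192.
Balance: K_1 = K_2 + 29.6×ρ, so ρ = (K_1 − K_2)/29.6 = 82.6803/29.6 = 2.79 g/cm³.

2.79 g/cm³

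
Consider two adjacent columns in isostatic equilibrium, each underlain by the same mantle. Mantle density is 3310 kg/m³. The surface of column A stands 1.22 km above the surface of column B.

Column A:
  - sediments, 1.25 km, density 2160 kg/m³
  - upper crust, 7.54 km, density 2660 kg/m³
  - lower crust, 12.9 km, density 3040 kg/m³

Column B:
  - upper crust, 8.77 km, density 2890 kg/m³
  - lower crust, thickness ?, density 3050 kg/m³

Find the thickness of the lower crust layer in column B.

8.08 km

Take the compensation level at the base of the deeper column (depth z_c below the surface of column A) and equate Σ ρ_i t_i down to z_c; mantle fills any gap and the z_c terms cancel.
Column A: 1.25×2160 + 7.54×2660 + 12.9×3040 + (z_c − 21.69)×3310
Column B: 1.22×0 + 8.77×2890 + x×3050 + (z_c − 1.22 − 8.77 − x)×3310
The z_c×3310 term appears on both sides and cancels. Collect the known terms of each column as K = Σ(ρt)_known − 3310 × (depth of known layers): K_A = 61972.4 − 3310×21.69 = −9821.5; K_B = 25345.3 − 3310×(1.22 + 8.77) = −7721.6.
Balance: K_A = K_B − x×(3310 − 3050), so x = (K_B − K_A)/(3310 − 3050) = 2099.9/260 = 8.08 km.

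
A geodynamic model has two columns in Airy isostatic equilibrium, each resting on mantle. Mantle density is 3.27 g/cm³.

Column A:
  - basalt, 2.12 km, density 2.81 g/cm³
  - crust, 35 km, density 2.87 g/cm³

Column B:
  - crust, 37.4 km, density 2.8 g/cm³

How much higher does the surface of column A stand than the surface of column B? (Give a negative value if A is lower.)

For any compensation level in the mantle, the mantle terms cancel and isostasy reduces to e = (Σt_A − Σt_B) − (Σ(ρt)_A − Σ(ρt)_B) / ρ_m.
Σt_A = 37.12 km; Σt_B = 37.4 km; Σ(ρt)_A = 106.4072; Σ(ρt)_B = 104.72 (in km·g/cm³).
e = (37.12 − 37.4) − (106.4072 − 104.72) / 3.27 = −0.796 km.

−0.796 km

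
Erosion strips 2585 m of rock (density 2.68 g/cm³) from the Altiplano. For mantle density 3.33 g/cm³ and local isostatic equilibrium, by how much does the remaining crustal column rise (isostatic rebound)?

Unloading: uplift u = e ρ_c/ρ_m = 2585 m × 2.68/3.33 = 2080 m.

2080 m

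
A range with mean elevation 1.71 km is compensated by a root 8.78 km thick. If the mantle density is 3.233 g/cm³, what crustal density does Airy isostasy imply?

ρ_c h = (ρ_m − ρ_c) r → ρ_c (h + r) = ρ_m r → ρ_c = ρ_m r / (h + r).
ρ_c = 3.233 × 8.78 km / (1.71 km + 8.78 km) = 2.71 g/cm³.

2.71 g/cm³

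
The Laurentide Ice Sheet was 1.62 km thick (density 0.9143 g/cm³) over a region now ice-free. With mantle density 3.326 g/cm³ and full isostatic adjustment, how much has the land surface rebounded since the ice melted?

0.445 km

Removing the load lets mantle flow back in; uplift u satisfies ρ_ice t = ρ_m u.
u = t ρ_ice/ρ_m = 1.62 km × 0.9143/3.326 = 0.445 km.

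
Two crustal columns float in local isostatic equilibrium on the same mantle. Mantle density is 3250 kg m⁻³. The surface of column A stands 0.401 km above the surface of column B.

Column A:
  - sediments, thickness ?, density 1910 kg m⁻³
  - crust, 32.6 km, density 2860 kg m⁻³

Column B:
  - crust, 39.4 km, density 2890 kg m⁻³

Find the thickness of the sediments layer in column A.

Take the compensation level at the base of the deeper column (depth z_c below the surface of column A) and equate Σ ρ_i t_i down to z_c; mantle fills any gap and the z_c terms cancel.
Column A: x×1910 + 32.6×2860 + (z_c − 32.6 − x)×3250
Column B: 0.401×0 + 39.4×2890 + (z_c − 0.401 − 39.4)×3250
The z_c×3250 term appears on both sides and cancels. Collect the known terms of each column as K = Σ(ρt)_known − 3250 × (depth of known layers): K_A = 93236 − 3250×32.6 = −12714; K_B = 113866 − 3250×(0.401 + 39.4) = −15487.25.
Balance: K_A − x×(3250 − 1910) = K_B, so x = (K_A − K_B)/(3250 − 1910) = 2773.25/1340 = 2.07 km.

2.07 km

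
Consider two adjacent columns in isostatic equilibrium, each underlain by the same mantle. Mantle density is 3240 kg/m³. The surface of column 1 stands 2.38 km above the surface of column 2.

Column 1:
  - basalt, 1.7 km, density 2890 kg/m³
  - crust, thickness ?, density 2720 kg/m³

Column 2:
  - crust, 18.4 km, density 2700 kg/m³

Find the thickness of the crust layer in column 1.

Take the compensation level at the base of the deeper column (depth z_c below the surface of column 1) and equate Σ ρ_i t_i down to z_c; mantle fills any gap and the z_c terms cancel.
Column 1: 1.7×2890 + x×2720 + (z_c − 1.7 − x)×3240
Column 2: 2.38×0 + 18.4×2700 + (z_c − 2.38 − 18.4)×3240
The z_c×3240 term appears on both sides and cancels. Collect the known terms of each column as K = Σ(ρt)_known − 3240 × (depth of known layers): K_1 = 4913 − 3240×1.7 = −595; K_2 = 49680 − 3240×(2.38 + 18.4) = −17647.2.
Balance: K_1 − x×(3240 − 2720) = K_2, so x = (K_1 − K_2)/(3240 − 2720) = 17052.2/520 = 32.8 km.

32.8 km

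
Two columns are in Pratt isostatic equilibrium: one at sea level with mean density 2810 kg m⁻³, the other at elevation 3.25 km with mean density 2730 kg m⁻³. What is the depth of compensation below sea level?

ρ_ref D = ρ (D + h) → D (ρ_ref − ρ) = ρ h.
D = ρ h/(ρ_ref − ρ) = 2730 × 3.25 km/(2810 − 2730) = 111 km.

111 km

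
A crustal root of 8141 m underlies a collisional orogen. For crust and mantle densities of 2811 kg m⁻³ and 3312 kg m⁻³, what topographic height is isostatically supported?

1450 m

By Archimedes' principle applied to the lithosphere: ρ_c h = (ρ_m − ρ_c) r.
h = r (ρ_m − ρ_c) / ρ_c = 8141 m × (3312 − 2811) / 2811 = 1450 m.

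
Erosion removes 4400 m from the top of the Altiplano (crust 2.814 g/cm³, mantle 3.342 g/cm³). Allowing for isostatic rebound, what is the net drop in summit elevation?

695 m

Rebound u = e ρ_c/ρ_m = 4400 m × 2.814/3.342 = 3705 m.
Net surface drop = e − u = 4400 m − 3705 m = e (ρ_m − ρ_c)/ρ_m = 695 m.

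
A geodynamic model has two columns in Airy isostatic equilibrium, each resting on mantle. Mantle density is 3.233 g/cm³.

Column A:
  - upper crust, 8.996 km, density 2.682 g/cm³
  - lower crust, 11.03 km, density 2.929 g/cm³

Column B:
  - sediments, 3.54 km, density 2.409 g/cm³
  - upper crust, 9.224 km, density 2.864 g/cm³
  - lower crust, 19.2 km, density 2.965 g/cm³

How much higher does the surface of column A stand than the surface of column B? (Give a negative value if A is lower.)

For any compensation level in the mantle, the mantle terms cancel and isostasy reduces to e = (Σt_A − Σt_B) − (Σ(ρt)_A − Σ(ρt)_B) / ρ_m.
Σt_A = 20.026 km; Σt_B = 31.964 km; Σ(ρt)_A = 56.434142; Σ(ρt)_B = 91.873396 (in km·g/cm³).
e = (20.026 − 31.964) − (56.434142 − 91.873396) / 3.233 = −0.976 km.

−0.976 km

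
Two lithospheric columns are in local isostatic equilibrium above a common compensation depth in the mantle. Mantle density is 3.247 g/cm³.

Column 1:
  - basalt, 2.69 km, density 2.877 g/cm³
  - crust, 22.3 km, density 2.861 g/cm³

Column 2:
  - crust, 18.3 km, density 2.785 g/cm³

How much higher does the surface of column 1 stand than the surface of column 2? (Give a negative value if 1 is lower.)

For any compensation level in the mantle, the mantle terms cancel and isostasy reduces to e = (Σt_1 − Σt_2) − (Σ(ρt)_1 − Σ(ρt)_2) / ρ_m.
Σt_1 = 24.99 km; Σt_2 = 18.3 km; Σ(ρt)_1 = 71.53943; Σ(ρt)_2 = 50.9655 (in km·g/cm³).
e = (24.99 − 18.3) − (71.53943 − 50.9655) / 3.247 = 0.354 km.

0.354 km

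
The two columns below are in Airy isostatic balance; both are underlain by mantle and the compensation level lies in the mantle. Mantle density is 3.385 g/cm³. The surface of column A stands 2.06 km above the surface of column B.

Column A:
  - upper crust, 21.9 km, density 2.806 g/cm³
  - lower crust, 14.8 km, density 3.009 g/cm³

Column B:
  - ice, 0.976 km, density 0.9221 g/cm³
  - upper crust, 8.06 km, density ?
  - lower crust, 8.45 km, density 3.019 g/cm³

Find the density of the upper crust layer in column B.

2.67 g/cm³

Take the compensation level at the base of the deeper column (depth z_c below the surface of column A) and equate Σ ρ_i t_i down to z_c; mantle fills any gap and the z_c terms cancel.
Column A: 21.9×2.806 + 14.8×3.009 + (z_c − 36.7)×3.385
Column B: 2.06×0 + 0.976×0.9221 + 8.06×ρ + 8.45×3.019 + (z_c − 2.06 − 17.486)×3.385
The z_c×3.385 term appears on both sides and cancels. Collect the known terms of each column as K = Σ(ρt)_known − 3.385 × (depth of known layers): K_A = 105.9846 − 3.385×36.7 = −18.2449; K_B = 26.4105196 − 3.385×(2.06 + 17.486) = −39.7526904.
Balance: K_A = K_B + 8.06×ρ, so ρ = (K_A − K_B)/8.06 = 21.5078/8.06 = 2.67 g/cm³.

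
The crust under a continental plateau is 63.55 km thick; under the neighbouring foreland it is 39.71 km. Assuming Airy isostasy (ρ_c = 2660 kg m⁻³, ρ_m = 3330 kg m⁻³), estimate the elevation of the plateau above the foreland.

4.8 km

Excess crust Δ = 63.55 km − 39.71 km = 23.84 km, split between elevation h and root r with h + r = Δ.
Airy balance ρ_c h = (ρ_m − ρ_c) r gives r = h ρ_c/(ρ_m − ρ_c), so h (1 + ρ_c/(ρ_m − ρ_c)) = Δ, i.e. h = Δ (ρ_m − ρ_c)/ρ_m.
h = 23.84 km × 670/3330 = 4.8 km.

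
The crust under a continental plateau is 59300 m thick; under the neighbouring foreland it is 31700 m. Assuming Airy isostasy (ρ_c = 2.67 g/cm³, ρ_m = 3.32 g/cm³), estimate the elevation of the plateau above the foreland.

Excess crust Δ = 59300 m − 31700 m = 27600 m, split between elevation h and root r with h + r = Δ.
Airy balance ρ_c h = (ρ_m − ρ_c) r gives r = h ρ_c/(ρ_m − ρ_c), so h (1 + ρ_c/(ρ_m − ρ_c)) = Δ, i.e. h = Δ (ρ_m − ρ_c)/ρ_m.
h = 27600 m × 0.65/3.32 = 5400 m.

5400 m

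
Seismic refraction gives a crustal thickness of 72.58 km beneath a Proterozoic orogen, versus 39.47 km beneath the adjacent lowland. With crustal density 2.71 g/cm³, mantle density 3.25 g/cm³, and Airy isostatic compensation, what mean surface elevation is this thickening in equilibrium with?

5.5 km

Excess crust Δ = 72.58 km − 39.47 km = 33.11 km, split between elevation h and root r with h + r = Δ.
Airy balance ρ_c h = (ρ_m − ρ_c) r gives r = h ρ_c/(ρ_m − ρ_c), so h (1 + ρ_c/(ρ_m − ρ_c)) = Δ, i.e. h = Δ (ρ_m − ρ_c)/ρ_m.
h = 33.11 km × 0.54/3.25 = 5.5 km.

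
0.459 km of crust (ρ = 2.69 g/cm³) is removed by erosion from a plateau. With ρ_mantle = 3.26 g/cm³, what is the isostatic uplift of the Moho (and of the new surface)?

0.379 km

Unloading: uplift u = e ρ_c/ρ_m = 0.459 km × 2.69/3.26 = 0.379 km.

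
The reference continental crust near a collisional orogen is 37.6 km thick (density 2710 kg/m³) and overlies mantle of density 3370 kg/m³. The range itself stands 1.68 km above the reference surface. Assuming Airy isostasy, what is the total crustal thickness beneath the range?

Root depth r = h ρ_c / (ρ_m − ρ_c) = 1.68 km × 2710 / 660 = 6.898 km.
Total thickness = T + h + r = 37.6 km + 1.68 km + 6.898 km = 46.2 km.

46.2 km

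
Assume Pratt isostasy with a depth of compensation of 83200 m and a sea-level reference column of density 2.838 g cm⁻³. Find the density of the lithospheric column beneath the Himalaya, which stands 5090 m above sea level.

Pratt balance: ρ_ref D = ρ (D + h).
ρ = ρ_ref D/(D + h) = 2.838 × 83200 m/(83200 m + 5090 m) = 2.67 g cm⁻³.

2.67 g cm⁻³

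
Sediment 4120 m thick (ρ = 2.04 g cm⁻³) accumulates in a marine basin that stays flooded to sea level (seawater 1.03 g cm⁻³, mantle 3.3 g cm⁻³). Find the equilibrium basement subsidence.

1830 m

Submarine loading: the sediment displaces seawater, and the subsidence is in turn flooded, so s (ρ_m − ρ_w) = t (ρ_sed − ρ_w).
s = 4120 m × (2.04 − 1.03) / (3.3 − 1.03) = 1830 m.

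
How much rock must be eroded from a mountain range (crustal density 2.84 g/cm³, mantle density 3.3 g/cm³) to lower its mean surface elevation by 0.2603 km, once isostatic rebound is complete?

Net drop Δ = e − u = e − e ρ_c/ρ_m = e (ρ_m − ρ_c)/ρ_m.
e = Δ ρ_m/(ρ_m − ρ_c) = 0.2603 km × 3.3/0.46 = 1.87 km.

1.87 km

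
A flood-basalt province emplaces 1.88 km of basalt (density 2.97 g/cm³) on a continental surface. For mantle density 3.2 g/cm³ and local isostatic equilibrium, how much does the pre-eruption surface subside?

Subaerial loading: s = t ρ_load / ρ_m.
s = 1.88 km × 2.97/3.2 = 1.74 km.

1.74 km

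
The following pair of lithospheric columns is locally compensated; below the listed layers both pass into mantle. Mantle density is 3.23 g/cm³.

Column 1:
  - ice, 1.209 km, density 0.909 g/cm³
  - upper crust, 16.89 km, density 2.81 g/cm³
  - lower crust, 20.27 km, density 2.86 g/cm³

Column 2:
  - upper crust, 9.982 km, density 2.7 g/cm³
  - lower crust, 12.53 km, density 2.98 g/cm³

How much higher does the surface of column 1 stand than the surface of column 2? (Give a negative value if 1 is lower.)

2.78 km

For any compensation level in the mantle, the mantle terms cancel and isostasy reduces to e = (Σt_1 − Σt_2) − (Σ(ρt)_1 − Σ(ρt)_2) / ρ_m.
Σt_1 = 38.369 km; Σt_2 = 22.512 km; Σ(ρt)_1 = 106.532081; Σ(ρt)_2 = 64.2908 (in km·g/cm³).
e = (38.369 − 22.512) − (106.532081 − 64.2908) / 3.23 = 2.78 km.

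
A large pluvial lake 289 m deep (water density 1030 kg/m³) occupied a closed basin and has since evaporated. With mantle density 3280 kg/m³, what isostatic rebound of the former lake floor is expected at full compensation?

u = d ρ_w/ρ_m = 289 m × 1030/3280 = 90.8 m.

90.8 m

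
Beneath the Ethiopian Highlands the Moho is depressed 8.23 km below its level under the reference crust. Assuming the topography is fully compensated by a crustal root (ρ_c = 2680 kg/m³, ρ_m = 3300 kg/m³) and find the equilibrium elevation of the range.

Equating mass per unit area of the two columns: ρ_c h = (ρ_m − ρ_c) r.
h = r (ρ_m − ρ_c) / ρ_c = 8.23 km × (3300 − 2680) / 2680 = 1.9 km.

1.9 km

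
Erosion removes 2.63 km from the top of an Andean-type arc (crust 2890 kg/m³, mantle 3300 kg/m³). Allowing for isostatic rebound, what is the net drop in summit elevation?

Rebound u = e ρ_c/ρ_m = 2.63 km × 2890/3300 = 2.303 km.
Net surface drop = e − u = 2.63 km − 2.303 km = e (ρ_m − ρ_c)/ρ_m = 0.327 km.

0.327 km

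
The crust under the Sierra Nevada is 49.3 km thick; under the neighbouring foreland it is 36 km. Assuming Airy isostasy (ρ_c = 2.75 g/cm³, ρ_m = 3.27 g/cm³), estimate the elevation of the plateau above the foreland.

Excess crust Δ = 49.3 km − 36 km = 13.3 km, split between elevation h and root r with h + r = Δ.
Airy balance ρ_c h = (ρ_m − ρ_c) r gives r = h ρ_c/(ρ_m − ρ_c), so h (1 + ρ_c/(ρ_m − ρ_c)) = Δ, i.e. h = Δ (ρ_m − ρ_c)/ρ_m.
h = 13.3 km × 0.52/3.27 = 2.11 km.

2.11 km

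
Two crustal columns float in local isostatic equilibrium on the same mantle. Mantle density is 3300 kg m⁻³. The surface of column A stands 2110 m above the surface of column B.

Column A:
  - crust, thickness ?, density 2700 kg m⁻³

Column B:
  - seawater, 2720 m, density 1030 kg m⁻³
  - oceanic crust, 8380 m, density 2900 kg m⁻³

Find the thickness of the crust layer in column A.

27500 m

Take the compensation level at the base of the deeper column (depth z_c below the surface of column A) and equate Σ ρ_i t_i down to z_c; mantle fills any gap and the z_c terms cancel.
Column A: x×2700 + (z_c − 0 − x)×3300
Column B: 2110×0 + 2720×1030 + 8380×2900 + (z_c − 2110 − 11100)×3300
The z_c×3300 term appears on both sides and cancels. Collect the known terms of each column as K = Σ(ρt)_known − 3300 × (depth of known layers): K_A = 0 − 3300×0 = 0; K_B = 27103600 − 3300×(2110 + 11100) = −16489400.
Balance: K_A − x×(3300 − 2700) = K_B, so x = (K_A − K_B)/(3300 − 2700) = 16489400/600 = 27500 m.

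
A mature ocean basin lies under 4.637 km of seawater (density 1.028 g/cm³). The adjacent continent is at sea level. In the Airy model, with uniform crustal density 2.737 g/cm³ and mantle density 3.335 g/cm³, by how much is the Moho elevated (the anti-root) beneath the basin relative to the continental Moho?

13.3 km

For local isostatic compensation: replacing crust with seawater at the top is compensated by replacing crust with mantle at the base: d (ρ_c − ρ_w) = a (ρ_m − ρ_c).
a = d (ρ_c − ρ_w)/(ρ_m − ρ_c) = 4.637 km × 1.709/0.598 = 13.3 km.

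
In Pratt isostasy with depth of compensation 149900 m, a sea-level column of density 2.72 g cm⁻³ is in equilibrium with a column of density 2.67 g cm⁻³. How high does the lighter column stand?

2810 m

ρ_ref D = ρ (D + h) → h = D (ρ_ref − ρ)/ρ.
h = 149900 m × (2.72 − 2.67)/2.67 = 2810 m.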